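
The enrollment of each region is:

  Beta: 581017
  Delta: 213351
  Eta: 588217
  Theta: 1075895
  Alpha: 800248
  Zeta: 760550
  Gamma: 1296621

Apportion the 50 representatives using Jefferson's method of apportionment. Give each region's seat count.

Standard divisor 5315899/50 ≈ 106317.98; standard quotas: Beta 5.465, Delta 2.007, Eta 5.533, Theta 10.120, Alpha 7.527, Zeta 7.154, Gamma 12.196.
Rounding down gives 5, 2, 5, 10, 7, 7, 12 = 48 seats, so the divisor must be adjusted.
With modified divisor 98900: modified quotas Beta 5.875, Delta 2.157, Eta 5.948, Theta 10.879, Alpha 8.091, Zeta 7.690, Gamma 13.110.
Rounding down: Beta 5, Delta 2, Eta 5, Theta 10, Alpha 8, Zeta 7, Gamma 13 (total 50).

Beta 5, Delta 2, Eta 5, Theta 10, Alpha 8, Zeta 7, Gamma 13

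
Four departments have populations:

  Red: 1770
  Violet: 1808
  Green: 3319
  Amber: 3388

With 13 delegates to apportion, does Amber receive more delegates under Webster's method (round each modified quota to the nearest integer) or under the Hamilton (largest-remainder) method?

Webster

Webster: Red 2, Violet 2, Green 4, Amber 5.
Hamilton: Red 2, Violet 3, Green 4, Amber 4.
Amber gets 5 under Webster and 4 under Hamilton.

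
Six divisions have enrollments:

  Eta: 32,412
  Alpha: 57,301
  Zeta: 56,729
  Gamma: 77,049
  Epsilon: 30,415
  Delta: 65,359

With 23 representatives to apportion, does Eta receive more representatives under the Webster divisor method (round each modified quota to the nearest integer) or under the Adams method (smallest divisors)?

Webster: Eta 2, Alpha 4, Zeta 4, Gamma 6, Epsilon 2, Delta 5.
Adams: Eta 3, Alpha 4, Zeta 4, Gamma 5, Epsilon 2, Delta 5.
Eta gets 2 under Webster and 3 under Adams.

Adams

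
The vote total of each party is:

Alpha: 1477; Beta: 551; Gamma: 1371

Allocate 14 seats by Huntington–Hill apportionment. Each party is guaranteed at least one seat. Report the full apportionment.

Alpha: 6, Beta: 2, Gamma: 6

With divisor 239: modified quotas Alpha 6.180, Beta 2.305, Gamma 5.736.
Geometric-mean thresholds: Alpha √(6·7)=6.481, Beta √(2·3)=2.449, Gamma √(5·6)=5.477.
Each quota rounded against its threshold gives Alpha 6, Beta 2, Gamma 6 (total 14).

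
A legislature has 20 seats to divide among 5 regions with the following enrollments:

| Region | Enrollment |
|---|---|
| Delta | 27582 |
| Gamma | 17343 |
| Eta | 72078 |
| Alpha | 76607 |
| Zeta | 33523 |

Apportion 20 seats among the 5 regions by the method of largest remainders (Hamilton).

Delta 2, Gamma 2, Eta 6, Alpha 7, Zeta 3

Total 227133; standard divisor 227133/20 ≈ 11356.65.
Standard quotas: Delta 2.4287, Gamma 1.5271, Eta 6.3468, Alpha 6.7456, Zeta 2.9518.
Lower quotas: Delta 2, Gamma 1, Eta 6, Alpha 6, Zeta 2 (sum 17, leaving 3 seats).
Remainders in descending order: Zeta 0.9518, Alpha 0.7456, Gamma 0.5271, Delta 0.4287, Eta 0.3468.
The surplus seats go to Zeta, Alpha, Gamma.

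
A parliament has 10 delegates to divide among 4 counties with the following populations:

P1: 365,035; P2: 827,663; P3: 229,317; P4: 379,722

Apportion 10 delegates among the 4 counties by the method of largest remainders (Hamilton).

Standard divisor: 1801737 ÷ 10 ≈ 180173.7.
Standard quotas: P1 2.0260, P2 4.5937, P3 1.2728, P4 2.1075.
Lower quotas: P1 2, P2 4, P3 1, P4 2 (sum 9, leaving 1 seat).
Remainders in descending order: P2 0.5937, P3 0.2728, P4 0.1075, P1 0.0260.
The surplus seat goes to P2.

P1 2, P2 5, P3 1, P4 2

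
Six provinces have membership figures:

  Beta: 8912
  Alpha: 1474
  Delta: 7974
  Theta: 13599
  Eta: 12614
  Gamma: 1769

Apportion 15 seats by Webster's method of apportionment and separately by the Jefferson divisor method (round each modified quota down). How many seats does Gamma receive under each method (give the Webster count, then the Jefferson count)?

Webster: Beta 3, Alpha 0, Delta 3, Theta 4, Eta 4, Gamma 1.
Jefferson: Beta 3, Alpha 0, Delta 3, Theta 5, Eta 4, Gamma 0.
Gamma gets 1 under Webster and 0 under Jefferson.

1 and 0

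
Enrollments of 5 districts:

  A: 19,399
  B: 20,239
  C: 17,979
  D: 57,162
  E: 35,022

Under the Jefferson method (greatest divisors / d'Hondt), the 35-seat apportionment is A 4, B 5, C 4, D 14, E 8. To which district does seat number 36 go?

Priority for the next seat is population ÷ (current seats + 1).
Priorities: A 3879.800, B 3373.167, C 3595.800, D 3810.800, E 3891.333.
Highest priority: E.

E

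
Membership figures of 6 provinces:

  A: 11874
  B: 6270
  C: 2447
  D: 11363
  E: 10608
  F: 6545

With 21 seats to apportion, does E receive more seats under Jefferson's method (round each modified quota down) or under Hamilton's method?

Jefferson: A 5, B 2, C 1, D 5, E 5, F 3.
Hamilton: A 5, B 3, C 1, D 5, E 4, F 3.
E gets 5 under Jefferson and 4 under Hamilton.

Jefferson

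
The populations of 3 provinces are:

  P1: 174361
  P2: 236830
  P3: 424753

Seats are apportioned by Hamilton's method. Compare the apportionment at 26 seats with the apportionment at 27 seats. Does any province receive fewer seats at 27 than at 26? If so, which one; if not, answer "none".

At 26 seats: P1 6, P2 7, P3 13.
At 27 seats: P1 5, P2 8, P3 14.
P1 drops from 6 to 5.

P1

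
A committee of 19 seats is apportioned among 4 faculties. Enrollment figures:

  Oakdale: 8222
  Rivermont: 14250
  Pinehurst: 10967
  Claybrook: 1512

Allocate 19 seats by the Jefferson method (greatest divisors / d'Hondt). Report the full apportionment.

Oakdale 5, Rivermont 8, Pinehurst 6, Claybrook 0

Standard divisor 34951/19 ≈ 1839.526; standard quotas: Oakdale 4.470, Rivermont 7.747, Pinehurst 5.962, Claybrook 0.822.
Rounding down gives 4, 7, 5, 0 = 16 seats, so the divisor must be adjusted.
With modified divisor 1600: modified quotas Oakdale 5.139, Rivermont 8.906, Pinehurst 6.854, Claybrook 0.945.
Rounding down: Oakdale 5, Rivermont 8, Pinehurst 6, Claybrook 0 (total 19).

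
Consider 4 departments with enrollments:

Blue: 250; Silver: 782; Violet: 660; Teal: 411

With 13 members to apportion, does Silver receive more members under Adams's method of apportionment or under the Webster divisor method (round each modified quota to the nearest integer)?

Webster

Adams: Blue 2, Silver 4, Violet 4, Teal 3.
Webster: Blue 2, Silver 5, Violet 4, Teal 2.
Silver gets 4 under Adams and 5 under Webster.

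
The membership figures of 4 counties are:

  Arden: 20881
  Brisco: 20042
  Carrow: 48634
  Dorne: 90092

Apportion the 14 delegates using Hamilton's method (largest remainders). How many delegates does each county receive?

Arden 2, Brisco 1, Carrow 4, Dorne 7

Standard divisor: 179649 ÷ 14 ≈ 12832.071.
Standard quotas: Arden 1.6273, Brisco 1.5619, Carrow 3.7900, Dorne 7.0208.
Lower quotas: Arden 1, Brisco 1, Carrow 3, Dorne 7 (sum 12, leaving 2 seats).
Remainders in descending order: Carrow 0.7900, Arden 0.6273, Brisco 0.5619, Dorne 0.0208.
Largest remainders: Carrow, Arden receive the extra seats.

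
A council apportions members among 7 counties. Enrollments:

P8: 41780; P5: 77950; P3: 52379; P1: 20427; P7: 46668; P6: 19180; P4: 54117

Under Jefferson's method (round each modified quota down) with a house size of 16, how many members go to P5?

Standard divisor 312501/16 ≈ 19531.312; standard quotas: P8 2.139, P5 3.991, P3 2.682, P1 1.046, P7 2.389, P6 0.982, P4 2.771.
Rounding down gives 2, 3, 2, 1, 2, 0, 2 = 12 seats, so the divisor must be adjusted.
With modified divisor 16500: modified quotas P8 2.532, P5 4.724, P3 3.174, P1 1.238, P7 2.828, P6 1.162, P4 3.280.
Rounding down: P8 2, P5 4, P3 3, P1 1, P7 2, P6 1, P4 3 (total 16).
P5 receives 4.

4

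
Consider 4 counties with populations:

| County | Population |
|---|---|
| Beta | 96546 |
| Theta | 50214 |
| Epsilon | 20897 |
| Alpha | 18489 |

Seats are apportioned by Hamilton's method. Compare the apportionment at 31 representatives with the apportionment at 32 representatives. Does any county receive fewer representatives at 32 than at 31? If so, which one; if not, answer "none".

At 31 seats: Beta 16, Theta 8, Epsilon 4, Alpha 3.
At 32 seats: Beta 17, Theta 9, Epsilon 3, Alpha 3.
Epsilon drops from 4 to 3.

Epsilon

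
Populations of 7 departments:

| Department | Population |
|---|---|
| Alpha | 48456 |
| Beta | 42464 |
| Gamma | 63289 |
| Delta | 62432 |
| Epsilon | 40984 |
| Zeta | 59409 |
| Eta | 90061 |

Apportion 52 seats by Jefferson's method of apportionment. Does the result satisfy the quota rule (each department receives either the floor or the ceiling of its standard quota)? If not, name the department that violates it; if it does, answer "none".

none

Standard quotas: Alpha 6.189, Beta 5.424, Gamma 8.084, Delta 7.975, Epsilon 5.235, Zeta 7.589, Eta 11.504.
Jefferson allocation: Alpha 6, Beta 5, Gamma 8, Delta 8, Epsilon 5, Zeta 8, Eta 12.
Every allocation lies between the lower and upper quota.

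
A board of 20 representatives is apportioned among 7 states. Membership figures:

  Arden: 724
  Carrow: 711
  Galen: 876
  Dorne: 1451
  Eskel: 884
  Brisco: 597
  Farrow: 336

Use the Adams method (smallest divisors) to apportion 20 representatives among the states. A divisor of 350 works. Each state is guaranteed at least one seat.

Arden: 3, Carrow: 3, Galen: 3, Dorne: 5, Eskel: 3, Brisco: 2, Farrow: 1

With modified divisor 350: modified quotas Arden 2.069, Carrow 2.031, Galen 2.503, Dorne 4.146, Eskel 2.526, Brisco 1.706, Farrow 0.960.
Rounding up: Arden 3, Carrow 3, Galen 3, Dorne 5, Eskel 3, Brisco 2, Farrow 1 (total 20).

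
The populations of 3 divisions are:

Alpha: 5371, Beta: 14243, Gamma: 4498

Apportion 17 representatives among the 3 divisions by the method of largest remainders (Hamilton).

Total 24112; standard divisor 24112/17 ≈ 1418.353.
Standard quotas: Alpha 3.7868, Beta 10.0419, Gamma 3.1713.
Lower quotas: Alpha 3, Beta 10, Gamma 3 (sum 16, leaving 1 seat).
Remainders in descending order: Alpha 0.7868, Gamma 0.1713, Beta 0.0419.
Largest remainder: Alpha receives the extra seat.

Alpha 4, Beta 10, Gamma 3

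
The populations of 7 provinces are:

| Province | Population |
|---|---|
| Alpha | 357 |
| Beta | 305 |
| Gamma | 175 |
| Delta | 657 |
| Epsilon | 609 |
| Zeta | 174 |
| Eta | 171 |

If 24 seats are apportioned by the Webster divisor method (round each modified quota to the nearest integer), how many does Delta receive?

Standard divisor 2448/24 ≈ 102; standard quotas: Alpha 3.500, Beta 2.990, Gamma 1.716, Delta 6.441, Epsilon 5.971, Zeta 1.706, Eta 1.676.
Rounding to the nearest integer gives 4, 3, 2, 6, 6, 2, 2 = 25 seats, so the divisor must be adjusted.
With modified divisor 110: modified quotas Alpha 3.245, Beta 2.773, Gamma 1.591, Delta 5.973, Epsilon 5.536, Zeta 1.582, Eta 1.555.
Rounding to the nearest integer: Alpha 3, Beta 3, Gamma 2, Delta 6, Epsilon 6, Zeta 2, Eta 2 (total 24).
Delta receives 6.

6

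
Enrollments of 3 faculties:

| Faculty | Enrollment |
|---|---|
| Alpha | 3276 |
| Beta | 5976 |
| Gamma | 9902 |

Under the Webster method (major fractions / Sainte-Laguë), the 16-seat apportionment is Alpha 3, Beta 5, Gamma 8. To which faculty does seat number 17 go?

Gamma

Priority for the next seat is population ÷ (current seats + 0.5).
Priorities: Alpha 936.000, Beta 1086.545, Gamma 1164.941.
Highest priority: Gamma.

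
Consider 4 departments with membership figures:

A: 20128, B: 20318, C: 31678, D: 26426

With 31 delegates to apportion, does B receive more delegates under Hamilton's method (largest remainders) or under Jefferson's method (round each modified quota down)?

Hamilton: A 6, B 7, C 10, D 8.
Jefferson: A 6, B 6, C 10, D 9.
B gets 7 under Hamilton and 6 under Jefferson.

Hamilton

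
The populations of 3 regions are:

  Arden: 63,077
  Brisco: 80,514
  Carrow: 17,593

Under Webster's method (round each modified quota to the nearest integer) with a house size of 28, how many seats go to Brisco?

Standard divisor 161184/28 ≈ 5756.571; standard quotas: Arden 10.957, Brisco 13.986, Carrow 3.056.
Rounding to the nearest integer gives Arden 11, Brisco 14, Carrow 3 — total 28, matching the house size, so no adjustment is needed.
Brisco receives 14.

14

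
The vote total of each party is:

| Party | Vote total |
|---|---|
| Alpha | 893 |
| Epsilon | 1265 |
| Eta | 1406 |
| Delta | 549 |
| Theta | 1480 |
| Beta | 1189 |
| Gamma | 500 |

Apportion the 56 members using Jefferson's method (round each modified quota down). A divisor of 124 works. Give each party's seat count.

Alpha 7; Epsilon 10; Eta 11; Delta 4; Theta 11; Beta 9; Gamma 4

With modified divisor 124: modified quotas Alpha 7.202, Epsilon 10.202, Eta 11.339, Delta 4.427, Theta 11.935, Beta 9.589, Gamma 4.032.
Rounding down: Alpha 7, Epsilon 10, Eta 11, Delta 4, Theta 11, Beta 9, Gamma 4 (total 56).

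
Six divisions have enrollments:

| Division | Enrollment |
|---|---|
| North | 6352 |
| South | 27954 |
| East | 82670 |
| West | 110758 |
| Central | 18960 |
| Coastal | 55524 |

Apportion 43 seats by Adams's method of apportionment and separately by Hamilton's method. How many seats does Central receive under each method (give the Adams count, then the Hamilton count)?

3 and 2

Adams: North 1, South 4, East 12, West 15, Central 3, Coastal 8.
Hamilton: North 1, South 4, East 12, West 16, Central 2, Coastal 8.
Central gets 3 under Adams and 2 under Hamilton.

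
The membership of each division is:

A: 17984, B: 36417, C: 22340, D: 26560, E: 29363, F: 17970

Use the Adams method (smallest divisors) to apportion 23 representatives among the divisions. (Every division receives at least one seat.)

A: 3, B: 5, C: 4, D: 4, E: 4, F: 3

Standard divisor 150634/23 ≈ 6549.304; standard quotas: A 2.746, B 5.560, C 3.411, D 4.055, E 4.483, F 2.744.
Rounding up gives 3, 6, 4, 5, 5, 3 = 26 seats, so the divisor must be adjusted.
With modified divisor 7390: modified quotas A 2.434, B 4.928, C 3.023, D 3.594, E 3.973, F 2.432.
Rounding up: A 3, B 5, C 4, D 4, E 4, F 3 (total 23).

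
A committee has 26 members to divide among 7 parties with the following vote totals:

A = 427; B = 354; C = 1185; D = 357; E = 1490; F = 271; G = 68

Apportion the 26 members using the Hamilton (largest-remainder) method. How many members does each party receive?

A 3, B 2, C 7, D 2, E 9, F 2, G 1

Standard divisor: 4152 ÷ 26 ≈ 159.692.
Standard quotas: A 2.674, B 2.217, C 7.421, D 2.236, E 9.330, F 1.697, G 0.426.
Lower quotas: A 2, B 2, C 7, D 2, E 9, F 1, G 0 (sum 23, leaving 3 seats).
Remainders in descending order: F 0.697, A 0.674, G 0.426, C 0.421, E 0.330, D 0.236, B 0.217.
The surplus seats go to F, A, G.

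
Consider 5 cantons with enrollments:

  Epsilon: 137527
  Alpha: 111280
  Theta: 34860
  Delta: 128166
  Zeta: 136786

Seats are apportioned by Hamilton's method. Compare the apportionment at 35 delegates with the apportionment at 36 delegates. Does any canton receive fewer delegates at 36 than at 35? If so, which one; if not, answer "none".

none

At 35 seats: Epsilon 9, Alpha 7, Theta 2, Delta 8, Zeta 9.
At 36 seats: Epsilon 9, Alpha 7, Theta 2, Delta 9, Zeta 9.
No canton's allocation decreased.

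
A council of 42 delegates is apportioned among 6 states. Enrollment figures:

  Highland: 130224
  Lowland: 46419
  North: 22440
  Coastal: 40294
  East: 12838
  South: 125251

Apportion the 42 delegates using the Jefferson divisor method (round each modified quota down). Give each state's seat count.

Standard divisor 377466/42 ≈ 8987.286; standard quotas: Highland 14.490, Lowland 5.165, North 2.497, Coastal 4.483, East 1.428, South 13.936.
Rounding down gives 14, 5, 2, 4, 1, 13 = 39 seats, so the divisor must be adjusted.
With modified divisor 8200: modified quotas Highland 15.881, Lowland 5.661, North 2.737, Coastal 4.914, East 1.566, South 15.275.
Rounding down: Highland 15, Lowland 5, North 2, Coastal 4, East 1, South 15 (total 42).

Highland=15; Lowland=5; North=2; Coastal=4; East=1; South=15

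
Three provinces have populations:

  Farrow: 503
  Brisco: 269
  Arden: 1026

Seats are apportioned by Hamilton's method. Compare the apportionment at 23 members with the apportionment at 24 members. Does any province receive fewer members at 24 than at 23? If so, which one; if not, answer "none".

At 23 seats: Farrow 6, Brisco 4, Arden 13.
At 24 seats: Farrow 7, Brisco 3, Arden 14.
Brisco drops from 4 to 3.

Brisco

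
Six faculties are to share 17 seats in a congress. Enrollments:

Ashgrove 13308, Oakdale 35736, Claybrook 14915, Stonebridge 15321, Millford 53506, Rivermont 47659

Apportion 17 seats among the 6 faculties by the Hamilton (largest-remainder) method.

Standard divisor: 180445 ÷ 17 ≈ 10614.412.
Standard quotas: Ashgrove 1.2538, Oakdale 3.3667, Claybrook 1.4052, Stonebridge 1.4434, Millford 5.0409, Rivermont 4.4900.
Lower quotas: Ashgrove 1, Oakdale 3, Claybrook 1, Stonebridge 1, Millford 5, Rivermont 4 (sum 15, leaving 2 seats).
Remainders in descending order: Rivermont 0.4900, Stonebridge 0.4434, Claybrook 0.4052, Oakdale 0.3667, Ashgrove 0.2538, Millford 0.0409.
The surplus seats go to Rivermont, Stonebridge.

Ashgrove: 1, Oakdale: 3, Claybrook: 1, Stonebridge: 2, Millford: 5, Rivermont: 5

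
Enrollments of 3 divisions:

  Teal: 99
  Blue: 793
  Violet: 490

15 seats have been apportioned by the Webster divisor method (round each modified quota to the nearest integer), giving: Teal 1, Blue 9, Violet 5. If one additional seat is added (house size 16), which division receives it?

Priority for the next seat is population ÷ (current seats + 0.5).
Priorities: Teal 66.000, Blue 83.474, Violet 89.091.
Highest priority: Violet.

Violet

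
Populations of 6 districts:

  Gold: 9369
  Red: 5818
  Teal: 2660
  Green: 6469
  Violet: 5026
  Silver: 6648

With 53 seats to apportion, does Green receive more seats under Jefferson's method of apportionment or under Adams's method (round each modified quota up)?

Jefferson: Gold 14, Red 8, Teal 4, Green 10, Violet 7, Silver 10.
Adams: Gold 14, Red 9, Teal 4, Green 9, Violet 7, Silver 10.
Green gets 10 under Jefferson and 9 under Adams.

Jefferson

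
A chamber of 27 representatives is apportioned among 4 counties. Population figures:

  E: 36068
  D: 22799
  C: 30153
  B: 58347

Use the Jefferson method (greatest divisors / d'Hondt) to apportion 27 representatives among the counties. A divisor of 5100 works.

With modified divisor 5100: modified quotas E 7.072, D 4.470, C 5.912, B 11.441.
Rounding down: E 7, D 4, C 5, B 11 (total 27).

E 7, D 4, C 5, B 11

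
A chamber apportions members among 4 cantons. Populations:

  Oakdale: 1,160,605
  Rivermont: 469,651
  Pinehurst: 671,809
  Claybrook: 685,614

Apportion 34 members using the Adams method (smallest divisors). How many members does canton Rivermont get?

Standard divisor 2987679/34 ≈ 87872.912; standard quotas: Oakdale 13.208, Rivermont 5.345, Pinehurst 7.645, Claybrook 7.802.
Rounding up gives 14, 6, 8, 8 = 36 seats, so the divisor must be adjusted.
With modified divisor 95000: modified quotas Oakdale 12.217, Rivermont 4.944, Pinehurst 7.072, Claybrook 7.217.
Rounding up: Oakdale 13, Rivermont 5, Pinehurst 8, Claybrook 8 (total 34).
Rivermont receives 5.

5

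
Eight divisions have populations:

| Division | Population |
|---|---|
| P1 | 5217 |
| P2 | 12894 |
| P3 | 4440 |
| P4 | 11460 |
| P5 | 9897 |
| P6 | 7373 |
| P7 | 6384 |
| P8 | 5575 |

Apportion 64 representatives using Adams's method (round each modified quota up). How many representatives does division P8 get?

Standard divisor 63240/64 ≈ 988.125; standard quotas: P1 5.280, P2 13.049, P3 4.493, P4 11.598, P5 10.016, P6 7.462, P7 6.461, P8 5.642.
Rounding up gives 6, 14, 5, 12, 11, 8, 7, 6 = 69 seats, so the divisor must be adjusted.
With modified divisor 1060: modified quotas P1 4.922, P2 12.164, P3 4.189, P4 10.811, P5 9.337, P6 6.956, P7 6.023, P8 5.259.
Rounding up: P1 5, P2 13, P3 5, P4 11, P5 10, P6 7, P7 7, P8 6 (total 64).
P8 receives 6.

6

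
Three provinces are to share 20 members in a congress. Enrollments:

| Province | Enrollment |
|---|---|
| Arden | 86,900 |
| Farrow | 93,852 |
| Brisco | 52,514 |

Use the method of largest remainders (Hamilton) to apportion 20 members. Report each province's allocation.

Arden 7, Farrow 8, Brisco 5

Total 233266; standard divisor 233266/20 ≈ 11663.3.
Standard quotas: Arden 7.4507, Farrow 8.0468, Brisco 4.5025.
Lower quotas: Arden 7, Farrow 8, Brisco 4 (sum 19, leaving 1 seat).
Remainders in descending order: Brisco 0.5025, Arden 0.4507, Farrow 0.0468.
The surplus seat goes to Brisco.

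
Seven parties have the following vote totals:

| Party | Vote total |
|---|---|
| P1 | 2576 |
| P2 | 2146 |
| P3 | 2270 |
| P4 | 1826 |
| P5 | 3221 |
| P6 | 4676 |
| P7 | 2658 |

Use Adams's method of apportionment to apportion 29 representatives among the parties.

P1: 4, P2: 3, P3: 3, P4: 3, P5: 5, P6: 7, P7: 4

Standard divisor 19373/29 ≈ 668.034; standard quotas: P1 3.856, P2 3.212, P3 3.398, P4 2.733, P5 4.822, P6 7.000, P7 3.979.
Rounding up gives 4, 4, 4, 3, 5, 7, 4 = 31 seats, so the divisor must be adjusted.
With modified divisor 770: modified quotas P1 3.345, P2 2.787, P3 2.948, P4 2.371, P5 4.183, P6 6.073, P7 3.452.
Rounding up: P1 4, P2 3, P3 3, P4 3, P5 5, P6 7, P7 4 (total 29).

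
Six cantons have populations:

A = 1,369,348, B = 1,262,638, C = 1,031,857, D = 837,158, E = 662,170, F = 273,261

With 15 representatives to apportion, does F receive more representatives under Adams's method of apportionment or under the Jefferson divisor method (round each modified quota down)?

Adams

Adams: A 4, B 3, C 3, D 2, E 2, F 1.
Jefferson: A 4, B 4, C 3, D 2, E 2, F 0.
F gets 1 under Adams and 0 under Jefferson.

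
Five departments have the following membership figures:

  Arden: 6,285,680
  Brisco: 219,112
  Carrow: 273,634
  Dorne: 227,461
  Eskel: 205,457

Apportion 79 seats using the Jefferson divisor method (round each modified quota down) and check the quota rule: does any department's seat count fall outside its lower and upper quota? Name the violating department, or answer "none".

Standard quotas: Arden 68.859, Brisco 2.400, Carrow 2.998, Dorne 2.492, Eskel 2.251.
Jefferson allocation: Arden 70, Brisco 2, Carrow 3, Dorne 2, Eskel 2.
Arden has quota 68.859 (lower 68, upper 69) but receives 70 — outside the quota interval.

Arden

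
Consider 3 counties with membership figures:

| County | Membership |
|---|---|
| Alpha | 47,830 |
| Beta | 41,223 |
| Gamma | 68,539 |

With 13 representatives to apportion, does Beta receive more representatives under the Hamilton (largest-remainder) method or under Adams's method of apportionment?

Hamilton: Alpha 4, Beta 3, Gamma 6.
Adams: Alpha 4, Beta 4, Gamma 5.
Beta gets 3 under Hamilton and 4 under Adams.

Adams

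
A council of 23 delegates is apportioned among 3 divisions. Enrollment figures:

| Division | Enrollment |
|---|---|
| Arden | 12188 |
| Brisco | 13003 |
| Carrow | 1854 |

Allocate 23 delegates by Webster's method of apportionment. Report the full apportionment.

Standard divisor 27045/23 ≈ 1175.87; standard quotas: Arden 10.365, Brisco 11.058, Carrow 1.577.
Rounding to the nearest integer gives Arden 10, Brisco 11, Carrow 2 — total 23, matching the house size, so no adjustment is needed.

Arden=10; Brisco=11; Carrow=2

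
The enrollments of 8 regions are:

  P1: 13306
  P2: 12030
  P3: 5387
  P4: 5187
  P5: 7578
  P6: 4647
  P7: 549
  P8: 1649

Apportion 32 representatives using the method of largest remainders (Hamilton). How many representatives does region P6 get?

3

The standard divisor is 50333/32 ≈ 1572.906.
Standard quotas: P1 8.4595, P2 7.6483, P3 3.4249, P4 3.2977, P5 4.8178, P6 2.9544, P7 0.3490, P8 1.0484.
Lower quotas: P1 8, P2 7, P3 3, P4 3, P5 4, P6 2, P7 0, P8 1 (sum 28, leaving 4 seats).
Remainders in descending order: P6 0.9544, P5 0.8178, P2 0.6483, P1 0.4595, P3 0.4249, P7 0.3490, P4 0.2977, P8 0.0484.
The surplus seats go to P6, P5, P2, P1.
P6 receives 3.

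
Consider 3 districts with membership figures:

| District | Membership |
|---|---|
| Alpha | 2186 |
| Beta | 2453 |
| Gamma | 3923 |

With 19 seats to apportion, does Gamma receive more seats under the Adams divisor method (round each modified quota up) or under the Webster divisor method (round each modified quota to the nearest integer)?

Webster

Adams: Alpha 5, Beta 6, Gamma 8.
Webster: Alpha 5, Beta 5, Gamma 9.
Gamma gets 8 under Adams and 9 under Webster.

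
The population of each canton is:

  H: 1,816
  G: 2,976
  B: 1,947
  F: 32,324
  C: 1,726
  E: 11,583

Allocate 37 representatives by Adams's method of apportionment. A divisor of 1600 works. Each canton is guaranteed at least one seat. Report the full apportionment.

H 2, G 2, B 2, F 21, C 2, E 8

With modified divisor 1600: modified quotas H 1.135, G 1.860, B 1.217, F 20.203, C 1.079, E 7.239.
Rounding up: H 2, G 2, B 2, F 21, C 2, E 8 (total 37).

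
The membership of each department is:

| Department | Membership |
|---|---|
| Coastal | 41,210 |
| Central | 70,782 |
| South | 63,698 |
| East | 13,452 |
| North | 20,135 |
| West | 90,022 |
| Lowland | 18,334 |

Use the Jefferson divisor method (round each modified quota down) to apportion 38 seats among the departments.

Standard divisor 317633/38 ≈ 8358.763; standard quotas: Coastal 4.930, Central 8.468, South 7.621, East 1.609, North 2.409, West 10.770, Lowland 2.193.
Rounding down gives 4, 8, 7, 1, 2, 10, 2 = 34 seats, so the divisor must be adjusted.
With modified divisor 7700: modified quotas Coastal 5.352, Central 9.192, South 8.272, East 1.747, North 2.615, West 11.691, Lowland 2.381.
Rounding down: Coastal 5, Central 9, South 8, East 1, North 2, West 11, Lowland 2 (total 38).

Coastal: 5; Central: 9; South: 8; East: 1; North: 2; West: 11; Lowland: 2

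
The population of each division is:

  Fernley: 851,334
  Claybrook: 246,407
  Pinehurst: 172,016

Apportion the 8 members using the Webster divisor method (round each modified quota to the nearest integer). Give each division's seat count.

Fernley: 5, Claybrook: 2, Pinehurst: 1

Standard divisor 1269757/8 ≈ 158719.625; standard quotas: Fernley 5.364, Claybrook 1.552, Pinehurst 1.084.
Rounding to the nearest integer gives Fernley 5, Claybrook 2, Pinehurst 1 — total 8, matching the house size, so no adjustment is needed.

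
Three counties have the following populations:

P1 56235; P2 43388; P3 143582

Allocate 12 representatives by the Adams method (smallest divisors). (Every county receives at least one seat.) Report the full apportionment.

Standard divisor 243205/12 ≈ 20267.083; standard quotas: P1 2.775, P2 2.141, P3 7.084.
Rounding up gives 3, 3, 8 = 14 seats, so the divisor must be adjusted.
With modified divisor 22800: modified quotas P1 2.466, P2 1.903, P3 6.297.
Rounding up: P1 3, P2 2, P3 7 (total 12).

P1=3, P2=2, P3=7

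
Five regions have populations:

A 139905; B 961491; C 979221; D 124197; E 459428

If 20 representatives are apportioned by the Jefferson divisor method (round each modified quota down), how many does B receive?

7

Standard divisor 2664242/20 ≈ 133212.1; standard quotas: A 1.050, B 7.218, C 7.351, D 0.932, E 3.449.
Rounding down gives 1, 7, 7, 0, 3 = 18 seats, so the divisor must be adjusted.
With modified divisor 121300: modified quotas A 1.153, B 7.927, C 8.073, D 1.024, E 3.788.
Rounding down: A 1, B 7, C 8, D 1, E 3 (total 20).
B receives 7.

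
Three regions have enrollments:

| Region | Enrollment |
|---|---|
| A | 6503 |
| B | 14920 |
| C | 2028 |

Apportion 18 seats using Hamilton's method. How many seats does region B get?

11

Total 23451; standard divisor 23451/18 ≈ 1302.833.
Standard quotas: A 4.9914, B 11.4520, C 1.5566.
Lower quotas: A 4, B 11, C 1 (sum 16, leaving 2 seats).
Remainders in descending order: A 0.9914, C 0.5566, B 0.4520.
Largest remainders: A, C receive the extra seats.
B receives 11.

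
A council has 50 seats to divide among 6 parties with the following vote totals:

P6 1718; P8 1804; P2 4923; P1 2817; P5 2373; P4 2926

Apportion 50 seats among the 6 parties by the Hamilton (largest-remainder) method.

P6 5, P8 5, P2 15, P1 9, P5 7, P4 9

Standard divisor: 16561 ÷ 50 ≈ 331.22.
Standard quotas: P6 5.187, P8 5.447, P2 14.863, P1 8.505, P5 7.164, P4 8.834.
Lower quotas: P6 5, P8 5, P2 14, P1 8, P5 7, P4 8 (sum 47, leaving 3 seats).
Remainders in descending order: P2 0.863, P4 0.834, P1 0.505, P8 0.447, P6 0.187, P5 0.164.
Largest remainders: P2, P4, P1 receive the extra seats.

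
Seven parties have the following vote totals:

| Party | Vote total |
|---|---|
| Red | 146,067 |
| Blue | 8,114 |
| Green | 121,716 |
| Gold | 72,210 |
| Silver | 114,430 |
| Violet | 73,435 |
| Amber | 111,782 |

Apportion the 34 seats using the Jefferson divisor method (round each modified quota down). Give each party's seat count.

Standard divisor 647754/34 ≈ 19051.588; standard quotas: Red 7.667, Blue 0.426, Green 6.389, Gold 3.790, Silver 6.006, Violet 3.855, Amber 5.867.
Rounding down gives 7, 0, 6, 3, 6, 3, 5 = 30 seats, so the divisor must be adjusted.
With modified divisor 17700: modified quotas Red 8.252, Blue 0.458, Green 6.877, Gold 4.080, Silver 6.465, Violet 4.149, Amber 6.315.
Rounding down: Red 8, Blue 0, Green 6, Gold 4, Silver 6, Violet 4, Amber 6 (total 34).

Red 8, Blue 0, Green 6, Gold 4, Silver 6, Violet 4, Amber 6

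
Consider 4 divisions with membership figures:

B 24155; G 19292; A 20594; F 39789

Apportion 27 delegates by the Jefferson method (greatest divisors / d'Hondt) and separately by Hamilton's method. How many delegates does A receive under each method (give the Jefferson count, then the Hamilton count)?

5 and 6

Jefferson: B 6, G 5, A 5, F 11.
Hamilton: B 6, G 5, A 6, F 10.
A gets 5 under Jefferson and 6 under Hamilton.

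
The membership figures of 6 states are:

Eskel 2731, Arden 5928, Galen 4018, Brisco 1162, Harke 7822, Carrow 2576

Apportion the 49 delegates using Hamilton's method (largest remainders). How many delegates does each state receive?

Eskel=6, Arden=12, Galen=8, Brisco=2, Harke=16, Carrow=5

The standard divisor is 24237/49 ≈ 494.633.
Standard quotas: Eskel 5.5213, Arden 11.9847, Galen 8.1232, Brisco 2.3492, Harke 15.8138, Carrow 5.2079.
Lower quotas: Eskel 5, Arden 11, Galen 8, Brisco 2, Harke 15, Carrow 5 (sum 46, leaving 3 seats).
Remainders in descending order: Arden 0.9847, Harke 0.8138, Eskel 0.5213, Brisco 0.3492, Carrow 0.2079, Galen 0.1232.
Largest remainders: Arden, Harke, Eskel receive the extra seats.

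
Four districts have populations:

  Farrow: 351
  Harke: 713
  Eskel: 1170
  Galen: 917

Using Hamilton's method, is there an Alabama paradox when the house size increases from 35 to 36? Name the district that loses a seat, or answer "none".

At 35 seats: Farrow 4, Harke 8, Eskel 13, Galen 10.
At 36 seats: Farrow 4, Harke 8, Eskel 13, Galen 11.
No district's allocation decreased.

none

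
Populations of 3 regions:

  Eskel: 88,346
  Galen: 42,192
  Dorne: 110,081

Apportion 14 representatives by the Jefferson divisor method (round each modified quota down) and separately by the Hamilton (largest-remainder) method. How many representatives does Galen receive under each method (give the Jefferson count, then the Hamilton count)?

2 and 3

Jefferson: Eskel 5, Galen 2, Dorne 7.
Hamilton: Eskel 5, Galen 3, Dorne 6.
Galen gets 2 under Jefferson and 3 under Hamilton.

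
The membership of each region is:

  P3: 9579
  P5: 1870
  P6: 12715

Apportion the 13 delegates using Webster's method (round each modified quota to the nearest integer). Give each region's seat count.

P3: 5, P5: 1, P6: 7

Standard divisor 24164/13 ≈ 1858.769; standard quotas: P3 5.153, P5 1.006, P6 6.841.
Rounding to the nearest integer gives P3 5, P5 1, P6 7 — total 13, matching the house size, so no adjustment is needed.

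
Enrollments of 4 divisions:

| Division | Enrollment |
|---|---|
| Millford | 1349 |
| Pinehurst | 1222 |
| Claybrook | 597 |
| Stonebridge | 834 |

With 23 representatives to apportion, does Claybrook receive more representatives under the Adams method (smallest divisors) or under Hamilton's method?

Adams

Adams: Millford 7, Pinehurst 7, Claybrook 4, Stonebridge 5.
Hamilton: Millford 8, Pinehurst 7, Claybrook 3, Stonebridge 5.
Claybrook gets 4 under Adams and 3 under Hamilton.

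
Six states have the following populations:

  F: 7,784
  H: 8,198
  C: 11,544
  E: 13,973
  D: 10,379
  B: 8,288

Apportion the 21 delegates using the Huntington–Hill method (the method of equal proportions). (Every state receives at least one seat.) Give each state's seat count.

F: 3, H: 3, C: 4, E: 5, D: 3, B: 3

With divisor 3060: modified quotas F 2.544, H 2.679, C 3.773, E 4.566, D 3.392, B 2.708.
Geometric-mean thresholds: F √(2·3)=2.449, H √(2·3)=2.449, C √(3·4)=3.464, E √(4·5)=4.472, D √(3·4)=3.464, B √(2·3)=2.449.
Each quota rounded against its threshold gives F 3, H 3, C 4, E 5, D 3, B 3 (total 21).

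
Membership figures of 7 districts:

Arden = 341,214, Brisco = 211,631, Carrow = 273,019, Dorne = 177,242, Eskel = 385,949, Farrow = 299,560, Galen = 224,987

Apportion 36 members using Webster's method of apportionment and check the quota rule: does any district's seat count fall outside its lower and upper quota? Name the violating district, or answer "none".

none

Standard quotas: Arden 6.419, Brisco 3.981, Carrow 5.136, Dorne 3.334, Eskel 7.261, Farrow 5.636, Galen 4.233.
Webster allocation: Arden 7, Brisco 4, Carrow 5, Dorne 3, Eskel 7, Farrow 6, Galen 4.
Every allocation lies between the lower and upper quota.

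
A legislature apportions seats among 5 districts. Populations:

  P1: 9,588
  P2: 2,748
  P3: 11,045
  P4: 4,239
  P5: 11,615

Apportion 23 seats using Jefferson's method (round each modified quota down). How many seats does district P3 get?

Standard divisor 39235/23 ≈ 1705.87; standard quotas: P1 5.621, P2 1.611, P3 6.475, P4 2.485, P5 6.809.
Rounding down gives 5, 1, 6, 2, 6 = 20 seats, so the divisor must be adjusted.
With modified divisor 1500: modified quotas P1 6.392, P2 1.832, P3 7.363, P4 2.826, P5 7.743.
Rounding down: P1 6, P2 1, P3 7, P4 2, P5 7 (total 23).
P3 receives 7.

7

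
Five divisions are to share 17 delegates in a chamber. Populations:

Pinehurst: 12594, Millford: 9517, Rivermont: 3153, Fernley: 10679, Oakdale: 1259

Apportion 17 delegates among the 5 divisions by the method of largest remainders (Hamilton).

The standard divisor is 37202/17 ≈ 2188.353.
Standard quotas: Pinehurst 5.7550, Millford 4.3489, Rivermont 1.4408, Fernley 4.8799, Oakdale 0.5753.
Lower quotas: Pinehurst 5, Millford 4, Rivermont 1, Fernley 4, Oakdale 0 (sum 14, leaving 3 seats).
Remainders in descending order: Fernley 0.8799, Pinehurst 0.7550, Oakdale 0.5753, Rivermont 0.4408, Millford 0.3489.
The surplus seats go to Fernley, Pinehurst, Oakdale.

Pinehurst: 6; Millford: 4; Rivermont: 1; Fernley: 5; Oakdale: 1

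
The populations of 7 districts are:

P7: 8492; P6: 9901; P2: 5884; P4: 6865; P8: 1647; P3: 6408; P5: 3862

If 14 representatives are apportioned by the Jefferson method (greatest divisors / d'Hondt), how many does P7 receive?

Standard divisor 43059/14 ≈ 3075.643; standard quotas: P7 2.761, P6 3.219, P2 1.913, P4 2.232, P8 0.535, P3 2.083, P5 1.256.
Rounding down gives 2, 3, 1, 2, 0, 2, 1 = 11 seats, so the divisor must be adjusted.
With modified divisor 2400: modified quotas P7 3.538, P6 4.125, P2 2.452, P4 2.860, P8 0.686, P3 2.670, P5 1.609.
Rounding down: P7 3, P6 4, P2 2, P4 2, P8 0, P3 2, P5 1 (total 14).
P7 receives 3.

3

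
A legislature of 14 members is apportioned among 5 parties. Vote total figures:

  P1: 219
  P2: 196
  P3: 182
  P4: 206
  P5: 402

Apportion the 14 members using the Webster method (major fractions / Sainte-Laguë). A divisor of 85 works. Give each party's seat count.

P1=3, P2=2, P3=2, P4=2, P5=5

With modified divisor 85: modified quotas P1 2.576, P2 2.306, P3 2.141, P4 2.424, P5 4.729.
Rounding to the nearest integer: P1 3, P2 2, P3 2, P4 2, P5 5 (total 14).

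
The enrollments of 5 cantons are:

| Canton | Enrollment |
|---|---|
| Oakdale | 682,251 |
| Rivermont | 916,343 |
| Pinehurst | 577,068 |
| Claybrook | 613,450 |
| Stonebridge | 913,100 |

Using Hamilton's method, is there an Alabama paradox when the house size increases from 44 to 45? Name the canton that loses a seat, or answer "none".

none

At 44 seats: Oakdale 8, Rivermont 11, Pinehurst 7, Claybrook 7, Stonebridge 11.
At 45 seats: Oakdale 8, Rivermont 11, Pinehurst 7, Claybrook 8, Stonebridge 11.
No canton's allocation decreased.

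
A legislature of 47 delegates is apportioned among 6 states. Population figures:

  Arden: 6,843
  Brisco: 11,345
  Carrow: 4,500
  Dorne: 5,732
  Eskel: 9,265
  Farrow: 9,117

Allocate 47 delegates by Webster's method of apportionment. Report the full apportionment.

Standard divisor 46802/47 ≈ 995.787; standard quotas: Arden 6.872, Brisco 11.393, Carrow 4.519, Dorne 5.756, Eskel 9.304, Farrow 9.156.
Rounding to the nearest integer gives Arden 7, Brisco 11, Carrow 5, Dorne 6, Eskel 9, Farrow 9 — total 47, matching the house size, so no adjustment is needed.

Arden 7, Brisco 11, Carrow 5, Dorne 6, Eskel 9, Farrow 9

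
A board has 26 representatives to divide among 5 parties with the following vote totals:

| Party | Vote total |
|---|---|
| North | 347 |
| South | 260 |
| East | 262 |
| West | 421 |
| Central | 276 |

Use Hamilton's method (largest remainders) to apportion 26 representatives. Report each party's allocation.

The standard divisor is 1566/26 ≈ 60.231.
Standard quotas: North 5.761, South 4.317, East 4.350, West 6.990, Central 4.582.
Lower quotas: North 5, South 4, East 4, West 6, Central 4 (sum 23, leaving 3 seats).
Remainders in descending order: West 0.990, North 0.761, Central 0.582, East 0.350, South 0.317.
The surplus seats go to West, North, Central.

North 6, South 4, East 4, West 7, Central 5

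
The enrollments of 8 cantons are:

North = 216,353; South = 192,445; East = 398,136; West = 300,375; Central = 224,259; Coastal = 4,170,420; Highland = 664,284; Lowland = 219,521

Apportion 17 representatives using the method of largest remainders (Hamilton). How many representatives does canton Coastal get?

Total 6385793; standard divisor 6385793/17 ≈ 375634.882.
Standard quotas: North 0.5760, South 0.5123, East 1.0599, West 0.7996, Central 0.5970, Coastal 11.1023, Highland 1.7684, Lowland 0.5844.
Lower quotas: North 0, South 0, East 1, West 0, Central 0, Coastal 11, Highland 1, Lowland 0 (sum 13, leaving 4 seats).
Remainders in descending order: West 0.7996, Highland 0.7684, Central 0.5970, Lowland 0.5844, North 0.5760, South 0.5123, Coastal 0.1023, East 0.0599.
Largest remainders: West, Highland, Central, Lowland receive the extra seats.
Coastal receives 11.

11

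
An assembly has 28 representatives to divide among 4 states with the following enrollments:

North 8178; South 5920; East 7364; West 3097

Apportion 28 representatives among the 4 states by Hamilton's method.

North: 9; South: 7; East: 8; West: 4

The standard divisor is 24559/28 ≈ 877.107.
Standard quotas: North 9.3238, South 6.7495, East 8.3958, West 3.5309.
Lower quotas: North 9, South 6, East 8, West 3 (sum 26, leaving 2 seats).
Remainders in descending order: South 0.7495, West 0.5309, East 0.3958, North 0.3238.
Largest remainders: South, West receive the extra seats.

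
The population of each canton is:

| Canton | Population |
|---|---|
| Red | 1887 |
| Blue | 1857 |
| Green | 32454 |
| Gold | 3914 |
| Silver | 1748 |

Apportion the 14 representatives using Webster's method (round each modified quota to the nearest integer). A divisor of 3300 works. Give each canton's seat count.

Red 1; Blue 1; Green 10; Gold 1; Silver 1

With modified divisor 3300: modified quotas Red 0.572, Blue 0.563, Green 9.835, Gold 1.186, Silver 0.530.
Rounding to the nearest integer: Red 1, Blue 1, Green 10, Gold 1, Silver 1 (total 14).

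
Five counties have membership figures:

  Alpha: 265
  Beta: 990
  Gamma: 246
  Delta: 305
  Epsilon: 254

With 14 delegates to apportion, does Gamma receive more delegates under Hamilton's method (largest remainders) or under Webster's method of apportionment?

Hamilton: Alpha 2, Beta 7, Gamma 1, Delta 2, Epsilon 2.
Webster: Alpha 2, Beta 6, Gamma 2, Delta 2, Epsilon 2.
Gamma gets 1 under Hamilton and 2 under Webster.

Webster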